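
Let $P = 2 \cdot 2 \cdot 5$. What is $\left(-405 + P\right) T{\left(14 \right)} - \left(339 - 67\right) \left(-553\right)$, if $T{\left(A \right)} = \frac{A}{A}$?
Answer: $150031$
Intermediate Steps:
$T{\left(A \right)} = 1$
$P = 20$ ($P = 4 \cdot 5 = 20$)
$\left(-405 + P\right) T{\left(14 \right)} - \left(339 - 67\right) \left(-553\right) = \left(-405 + 20\right) 1 - \left(339 - 67\right) \left(-553\right) = \left(-385\right) 1 - 272 \left(-553\right) = -385 - -150416 = -385 + 150416 = 150031$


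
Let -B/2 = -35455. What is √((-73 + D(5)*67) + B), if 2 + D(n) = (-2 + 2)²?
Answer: √70703 ≈ 265.90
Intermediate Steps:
D(n) = -2 (D(n) = -2 + (-2 + 2)² = -2 + 0² = -2 + 0 = -2)
B = 70910 (B = -2*(-35455) = 70910)
√((-73 + D(5)*67) + B) = √((-73 - 2*67) + 70910) = √((-73 - 134) + 70910) = √(-207 + 70910) = √70703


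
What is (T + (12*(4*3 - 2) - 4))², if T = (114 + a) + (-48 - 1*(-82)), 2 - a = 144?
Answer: 14884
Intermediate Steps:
a = -142 (a = 2 - 1*144 = 2 - 144 = -142)
T = 6 (T = (114 - 142) + (-48 - 1*(-82)) = -28 + (-48 + 82) = -28 + 34 = 6)
(T + (12*(4*3 - 2) - 4))² = (6 + (12*(4*3 - 2) - 4))² = (6 + (12*(12 - 2) - 4))² = (6 + (12*10 - 4))² = (6 + (120 - 4))² = (6 + 116)² = 122² = 14884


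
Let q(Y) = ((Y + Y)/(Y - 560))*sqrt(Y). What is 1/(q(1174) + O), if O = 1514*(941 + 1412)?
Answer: 167878298029/598056698977978806 - 180209*sqrt(1174)/598056698977978806 ≈ 2.8070e-7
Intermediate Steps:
q(Y) = 2*Y**(3/2)/(-560 + Y) (q(Y) = ((2*Y)/(-560 + Y))*sqrt(Y) = (2*Y/(-560 + Y))*sqrt(Y) = 2*Y**(3/2)/(-560 + Y))
O = 3562442 (O = 1514*2353 = 3562442)
1/(q(1174) + O) = 1/(2*1174**(3/2)/(-560 + 1174) + 3562442) = 1/(2*(1174*sqrt(1174))/614 + 3562442) = 1/(2*(1174*sqrt(1174))*(1/614) + 3562442) = 1/(1174*sqrt(1174)/307 + 3562442) = 1/(3562442 + 1174*sqrt(1174)/307)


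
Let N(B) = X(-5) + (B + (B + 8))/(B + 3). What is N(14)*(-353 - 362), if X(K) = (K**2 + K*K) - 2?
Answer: -609180/17 ≈ -35834.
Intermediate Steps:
X(K) = -2 + 2*K**2 (X(K) = (K**2 + K**2) - 2 = 2*K**2 - 2 = -2 + 2*K**2)
N(B) = 48 + (8 + 2*B)/(3 + B) (N(B) = (-2 + 2*(-5)**2) + (B + (B + 8))/(B + 3) = (-2 + 2*25) + (B + (8 + B))/(3 + B) = (-2 + 50) + (8 + 2*B)/(3 + B) = 48 + (8 + 2*B)/(3 + B))
N(14)*(-353 - 362) = (2*(76 + 25*14)/(3 + 14))*(-353 - 362) = (2*(76 + 350)/17)*(-715) = (2*(1/17)*426)*(-715) = (852/17)*(-715) = -609180/17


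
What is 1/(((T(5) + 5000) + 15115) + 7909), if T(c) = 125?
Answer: 1/28149 ≈ 3.5525e-5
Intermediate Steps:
1/(((T(5) + 5000) + 15115) + 7909) = 1/(((125 + 5000) + 15115) + 7909) = 1/((5125 + 15115) + 7909) = 1/(20240 + 7909) = 1/28149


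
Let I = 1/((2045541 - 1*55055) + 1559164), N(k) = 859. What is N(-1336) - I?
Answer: 3049149349/3549650 ≈ 859.00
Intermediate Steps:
I = 1/3549650 (I = 1/((2045541 - 55055) + 1559164) = 1/(1990486 + 1559164) = 1/3549650 ≈ 2.8172e-7)
N(-1336) - I = 859 - 1*1/3549650 = 859 - 1/3549650 = 3049149349/3549650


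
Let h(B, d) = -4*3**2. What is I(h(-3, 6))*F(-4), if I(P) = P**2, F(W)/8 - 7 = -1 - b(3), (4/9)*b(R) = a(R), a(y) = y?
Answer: -7776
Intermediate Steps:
b(R) = 9*R/4
F(W) = -6 (F(W) = 56 + 8*(-1 - 9*3/4) = 56 + 8*(-1 - 1*27/4) = 56 + 8*(-1 - 27/4) = 56 + 8*(-31/4) = 56 - 62 = -6)
h(B, d) = -36 (h(B, d) = -4*9 = -36)
I(h(-3, 6))*F(-4) = (-36)**2*(-6) = 1296*(-6) = -7776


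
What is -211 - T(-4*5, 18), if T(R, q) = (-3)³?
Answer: -184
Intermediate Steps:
T(R, q) = -27
-211 - T(-4*5, 18) = -211 - 1*(-27) = -211 + 27 = -184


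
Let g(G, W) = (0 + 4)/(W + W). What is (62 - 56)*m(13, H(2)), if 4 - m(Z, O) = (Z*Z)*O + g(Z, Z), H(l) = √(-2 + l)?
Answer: 300/13 ≈ 23.077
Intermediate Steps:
g(G, W) = 2/W (g(G, W) = 4/((2*W)) = 4*(1/(2*W)) = 2/W)
m(Z, O) = 4 - 2/Z - O*Z² (m(Z, O) = 4 - ((Z*Z)*O + 2/Z) = 4 - (Z²*O + 2/Z) = 4 - (O*Z² + 2/Z) = 4 - (2/Z + O*Z²) = 4 + (-2/Z - O*Z²) = 4 - 2/Z - O*Z²)
(62 - 56)*m(13, H(2)) = (62 - 56)*(4 - 2/13 - 1*√(-2 + 2)*13²) = 6*(4 - 2*1/13 - 1*√0*169) = 6*(4 - 2/13 - 1*0*169) = 6*(4 - 2/13 + 0) = 6*(50/13) = 300/13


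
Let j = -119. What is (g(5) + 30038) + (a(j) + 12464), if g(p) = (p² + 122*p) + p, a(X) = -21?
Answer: 43121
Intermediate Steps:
g(p) = p² + 123*p
(g(5) + 30038) + (a(j) + 12464) = (5*(123 + 5) + 30038) + (-21 + 12464) = (5*128 + 30038) + 12443 = (640 + 30038) + 12443 = 30678 + 12443 = 43121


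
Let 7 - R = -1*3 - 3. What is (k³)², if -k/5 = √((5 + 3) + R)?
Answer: 144703125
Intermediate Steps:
R = 13 (R = 7 - (-1*3 - 3) = 7 - (-3 - 3) = 7 - 1*(-6) = 7 + 6 = 13)
k = -5*√21 (k = -5*√((5 + 3) + 13) = -5*√(8 + 13) = -5*√21 ≈ -22.913)
(k³)² = ((-5*√21)³)² = (-2625*√21)² = 144703125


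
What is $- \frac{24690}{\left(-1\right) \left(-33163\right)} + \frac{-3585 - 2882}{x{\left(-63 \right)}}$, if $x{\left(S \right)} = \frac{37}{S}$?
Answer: $\frac{13510389093}{1227031} \approx 11011.0$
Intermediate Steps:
$- \frac{24690}{\left(-1\right) \left(-33163\right)} + \frac{-3585 - 2882}{x{\left(-63 \right)}} = - \frac{24690}{\left(-1\right) \left(-33163\right)} + \frac{-3585 - 2882}{37 \frac{1}{-63}} = - \frac{24690}{33163} + \frac{-3585 - 2882}{37 \left(- \frac{1}{63}\right)} = \left(-24690\right) \frac{1}{33163} - \frac{6467}{- \frac{37}{63}} = - \frac{24690}{33163} - - \frac{407421}{37} = - \frac{24690}{33163} + \frac{407421}{37} = \frac{13510389093}{1227031}$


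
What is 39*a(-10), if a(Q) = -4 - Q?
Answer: 234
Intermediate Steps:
39*a(-10) = 39*(-4 - 1*(-10)) = 39*(-4 + 10) = 39*6 = 234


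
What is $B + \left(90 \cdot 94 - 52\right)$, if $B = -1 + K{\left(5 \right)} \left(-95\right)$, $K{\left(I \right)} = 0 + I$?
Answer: $7932$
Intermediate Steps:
$K{\left(I \right)} = I$
$B = -476$ ($B = -1 + 5 \left(-95\right) = -1 - 475 = -476$)
$B + \left(90 \cdot 94 - 52\right) = -476 + \left(90 \cdot 94 - 52\right) = -476 + \left(8460 - 52\right) = -476 + 8408 = 7932$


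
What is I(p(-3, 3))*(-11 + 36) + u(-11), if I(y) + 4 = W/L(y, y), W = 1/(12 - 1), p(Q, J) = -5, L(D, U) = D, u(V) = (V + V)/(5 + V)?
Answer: -3194/33 ≈ -96.788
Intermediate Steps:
u(V) = 2*V/(5 + V) (u(V) = (2*V)/(5 + V) = 2*V/(5 + V))
W = 1/11 ≈ 0.090909
I(y) = -4 + 1/(11*y)
I(p(-3, 3))*(-11 + 36) + u(-11) = (-4 + (1/11)/(-5))*(-11 + 36) + 2*(-11)/(5 - 11) = (-4 + (1/11)*(-⅕))*25 + 2*(-11)/(-6) = (-4 - 1/55)*25 + 2*(-11)*(-⅙) = -221/55*25 + 11/3 = -1105/11 + 11/3 = -3194/33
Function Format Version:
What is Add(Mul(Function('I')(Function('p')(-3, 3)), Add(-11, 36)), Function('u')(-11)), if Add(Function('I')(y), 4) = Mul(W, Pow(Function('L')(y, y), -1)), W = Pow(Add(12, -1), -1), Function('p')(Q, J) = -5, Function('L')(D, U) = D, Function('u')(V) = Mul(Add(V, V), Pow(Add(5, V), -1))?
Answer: Rational(-3194, 33) ≈ -96.788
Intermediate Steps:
Function('u')(V) = Mul(2, V, Pow(Add(5, V), -1)) (Function('u')(V) = Mul(Mul(2, V), Pow(Add(5, V), -1)) = Mul(2, V, Pow(Add(5, V), -1)))
W = Rational(1, 11) (W = Pow(11, -1) = Rational(1, 11) ≈ 0.090909)
Function('I')(y) = Add(-4, Mul(Rational(1, 11), Pow(y, -1)))
Add(Mul(Function('I')(Function('p')(-3, 3)), Add(-11, 36)), Function('u')(-11)) = Add(Mul(Add(-4, Mul(Rational(1, 11), Pow(-5, -1))), Add(-11, 36)), Mul(2, -11, Pow(Add(5, -11), -1))) = Add(Mul(Add(-4, Mul(Rational(1, 11), Rational(-1, 5))), 25), Mul(2, -11, Pow(-6, -1))) = Add(Mul(Add(-4, Rational(-1, 55)), 25), Mul(2, -11, Rational(-1, 6))) = Add(Mul(Rational(-221, 55), 25), Rational(11, 3)) = Add(Rational(-1105, 11), Rational(11, 3)) = Rational(-3194, 33)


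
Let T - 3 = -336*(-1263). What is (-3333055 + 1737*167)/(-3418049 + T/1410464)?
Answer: 4292008100864/4821034640365 ≈ 0.89027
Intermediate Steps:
T = 424371 (T = 3 - 336*(-1263) = 3 + 424368 = 424371)
(-3333055 + 1737*167)/(-3418049 + T/1410464) = (-3333055 + 1737*167)/(-3418049 + 424371/1410464) = (-3333055 + 290079)/(-3418049 + 424371*(1/1410464)) = -3042976/(-3418049 + 424371/1410464) = -3042976/(-4821034640365/1410464) = -3042976*(-1410464/4821034640365) = 4292008100864/4821034640365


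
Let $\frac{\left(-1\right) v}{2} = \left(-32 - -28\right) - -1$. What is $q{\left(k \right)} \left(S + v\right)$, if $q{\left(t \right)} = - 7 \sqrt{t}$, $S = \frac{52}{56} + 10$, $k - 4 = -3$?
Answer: $- \frac{237}{2} \approx -118.5$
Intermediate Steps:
$k = 1$ ($k = 4 - 3 = 1$)
$S = \frac{153}{14}$ ($S = 52 \cdot \frac{1}{56} + 10 = \frac{13}{14} + 10 = \frac{153}{14} \approx 10.929$)
$v = 6$ ($v = - 2 \left(\left(-32 - -28\right) - -1\right) = - 2 \left(\left(-32 + 28\right) + 1\right) = - 2 \left(-4 + 1\right) = \left(-2\right) \left(-3\right) = 6$)
$q{\left(k \right)} \left(S + v\right) = - 7 \sqrt{1} \left(\frac{153}{14} + 6\right) = \left(-7\right) 1 \cdot \frac{237}{14} = \left(-7\right) \frac{237}{14} = - \frac{237}{2}$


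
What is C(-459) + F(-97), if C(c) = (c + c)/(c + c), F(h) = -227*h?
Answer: 22020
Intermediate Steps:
C(c) = 1 (C(c) = (2*c)/((2*c)) = (2*c)*(1/(2*c)) = 1)
C(-459) + F(-97) = 1 - 227*(-97) = 1 + 22019 = 22020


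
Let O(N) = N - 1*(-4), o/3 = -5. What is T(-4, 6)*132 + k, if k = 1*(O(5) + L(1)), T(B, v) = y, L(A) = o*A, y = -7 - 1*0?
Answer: -930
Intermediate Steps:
o = -15 (o = 3*(-5) = -15)
y = -7 (y = -7 + 0 = -7)
O(N) = 4 + N (O(N) = N + 4 = 4 + N)
L(A) = -15*A
T(B, v) = -7
k = -6 (k = 1*((4 + 5) - 15*1) = 1*(9 - 15) = 1*(-6) = -6)
T(-4, 6)*132 + k = -7*132 - 6 = -924 - 6 = -930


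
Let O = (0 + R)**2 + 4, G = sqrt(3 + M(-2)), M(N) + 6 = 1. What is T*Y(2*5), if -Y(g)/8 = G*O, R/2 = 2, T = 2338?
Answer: -374080*I*sqrt(2) ≈ -5.2903e+5*I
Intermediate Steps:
R = 4 (R = 2*2 = 4)
M(N) = -5 (M(N) = -6 + 1 = -5)
G = I*sqrt(2) (G = sqrt(3 - 5) = sqrt(-2) = I*sqrt(2) ≈ 1.4142*I)
O = 20 (O = (0 + 4)**2 + 4 = 4**2 + 4 = 16 + 4 = 20)
Y(g) = -160*I*sqrt(2) (Y(g) = -8*I*sqrt(2)*20 = -160*I*sqrt(2))
T*Y(2*5) = 2338*(-160*I*sqrt(2)) = -374080*I*sqrt(2)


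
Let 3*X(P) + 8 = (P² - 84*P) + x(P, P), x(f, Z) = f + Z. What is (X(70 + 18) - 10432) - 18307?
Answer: -85697/3 ≈ -28566.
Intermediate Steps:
x(f, Z) = Z + f
X(P) = -8/3 - 82*P/3 + P²/3 (X(P) = -8/3 + ((P² - 84*P) + (P + P))/3 = -8/3 + ((P² - 84*P) + 2*P)/3 = -8/3 + (P² - 82*P)/3 = -8/3 + (-82*P/3 + P²/3) = -8/3 - 82*P/3 + P²/3)
(X(70 + 18) - 10432) - 18307 = ((-8/3 - 82*(70 + 18)/3 + (70 + 18)²/3) - 10432) - 18307 = ((-8/3 - 82/3*88 + (⅓)*88²) - 10432) - 18307 = ((-8/3 - 7216/3 + (⅓)*7744) - 10432) - 18307 = ((-8/3 - 7216/3 + 7744/3) - 10432) - 18307 = (520/3 - 10432) - 18307 = -30776/3 - 18307 = -85697/3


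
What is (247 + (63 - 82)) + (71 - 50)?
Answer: 249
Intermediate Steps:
(247 + (63 - 82)) + (71 - 50) = (247 - 19) + 21 = 228 + 21 = 249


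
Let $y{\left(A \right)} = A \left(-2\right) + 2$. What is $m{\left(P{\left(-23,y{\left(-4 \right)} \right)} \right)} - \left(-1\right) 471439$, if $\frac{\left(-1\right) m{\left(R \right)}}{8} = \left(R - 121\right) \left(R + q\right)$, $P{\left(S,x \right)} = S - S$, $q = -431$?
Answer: $54231$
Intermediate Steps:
$y{\left(A \right)} = 2 - 2 A$ ($y{\left(A \right)} = - 2 A + 2 = 2 - 2 A$)
$P{\left(S,x \right)} = 0$
$m{\left(R \right)} = - 8 \left(-431 + R\right) \left(-121 + R\right)$ ($m{\left(R \right)} = - 8 \left(R - 121\right) \left(R - 431\right) = - 8 \left(-121 + R\right) \left(-431 + R\right) = - 8 \left(-431 + R\right) \left(-121 + R\right)$)
$m{\left(P{\left(-23,y{\left(-4 \right)} \right)} \right)} - \left(-1\right) 471439 = \left(-417208 - 8 \cdot 0^{2} + 4416 \cdot 0\right) - \left(-1\right) 471439 = \left(-417208 - 0 + 0\right) - -471439 = \left(-417208 + 0 + 0\right) + 471439 = -417208 + 471439 = 54231$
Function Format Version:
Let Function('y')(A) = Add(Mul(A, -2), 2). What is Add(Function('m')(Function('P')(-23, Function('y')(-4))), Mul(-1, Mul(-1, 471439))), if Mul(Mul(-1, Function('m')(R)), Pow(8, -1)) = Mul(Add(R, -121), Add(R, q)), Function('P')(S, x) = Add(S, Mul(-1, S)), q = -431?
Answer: 54231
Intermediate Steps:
Function('y')(A) = Add(2, Mul(-2, A)) (Function('y')(A) = Add(Mul(-2, A), 2) = Add(2, Mul(-2, A)))
Function('P')(S, x) = 0
Function('m')(R) = Mul(-8, Add(-431, R), Add(-121, R)) (Function('m')(R) = Mul(-8, Mul(Add(R, -121), Add(R, -431))) = Mul(-8, Mul(Add(-121, R), Add(-431, R))) = Mul(-8, Mul(Add(-431, R), Add(-121, R))) = Mul(-8, Add(-431, R), Add(-121, R)))
Add(Function('m')(Function('P')(-23, Function('y')(-4))), Mul(-1, Mul(-1, 471439))) = Add(Add(-417208, Mul(-8, Pow(0, 2)), Mul(4416, 0)), Mul(-1, Mul(-1, 471439))) = Add(Add(-417208, Mul(-8, 0), 0), Mul(-1, -471439)) = Add(Add(-417208, 0, 0), 471439) = Add(-417208, 471439) = 54231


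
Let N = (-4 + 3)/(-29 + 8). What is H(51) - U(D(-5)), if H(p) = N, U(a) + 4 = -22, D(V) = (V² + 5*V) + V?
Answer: 547/21 ≈ 26.048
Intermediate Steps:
D(V) = V² + 6*V
N = 1/21 (N = -1/(-21) = -1*(-1/21) = 1/21 ≈ 0.047619)
U(a) = -26 (U(a) = -4 - 22 = -26)
H(p) = 1/21
H(51) - U(D(-5)) = 1/21 - 1*(-26) = 1/21 + 26 = 547/21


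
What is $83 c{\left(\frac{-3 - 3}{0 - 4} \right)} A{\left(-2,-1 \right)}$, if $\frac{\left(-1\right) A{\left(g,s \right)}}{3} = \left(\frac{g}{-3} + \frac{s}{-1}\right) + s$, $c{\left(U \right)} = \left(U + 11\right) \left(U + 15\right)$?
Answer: $- \frac{68475}{2} \approx -34238.0$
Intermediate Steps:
$c{\left(U \right)} = \left(11 + U\right) \left(15 + U\right)$
$A{\left(g,s \right)} = g$ ($A{\left(g,s \right)} = - 3 \left(\left(\frac{g}{-3} + \frac{s}{-1}\right) + s\right) = - 3 \left(\left(g \left(- \frac{1}{3}\right) + s \left(-1\right)\right) + s\right) = - 3 \left(\left(- \frac{g}{3} - s\right) + s\right) = - 3 \left(\left(- s - \frac{g}{3}\right) + s\right) = - 3 \left(- \frac{g}{3}\right) = g$)
$83 c{\left(\frac{-3 - 3}{0 - 4} \right)} A{\left(-2,-1 \right)} = 83 \left(165 + \left(\frac{-3 - 3}{0 - 4}\right)^{2} + 26 \frac{-3 - 3}{0 - 4}\right) \left(-2\right) = 83 \left(165 + \left(- \frac{6}{-4}\right)^{2} + 26 \left(- \frac{6}{-4}\right)\right) \left(-2\right) = 83 \left(165 + \left(\left(-6\right) \left(- \frac{1}{4}\right)\right)^{2} + 26 \left(\left(-6\right) \left(- \frac{1}{4}\right)\right)\right) \left(-2\right) = 83 \left(165 + \left(\frac{3}{2}\right)^{2} + 26 \cdot \frac{3}{2}\right) \left(-2\right) = 83 \left(165 + \frac{9}{4} + 39\right) \left(-2\right) = 83 \cdot \frac{825}{4} \left(-2\right) = \frac{68475}{4} \left(-2\right) = - \frac{68475}{2}$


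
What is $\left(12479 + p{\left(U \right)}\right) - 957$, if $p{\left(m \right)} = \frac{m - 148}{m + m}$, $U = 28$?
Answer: $\frac{80639}{7} \approx 11520.0$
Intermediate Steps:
$p{\left(m \right)} = \frac{-148 + m}{2 m}$
$\left(12479 + p{\left(U \right)}\right) - 957 = \left(12479 + \frac{-148 + 28}{2 \cdot 28}\right) - 957 = \left(12479 + \frac{1}{2} \cdot \frac{1}{28} \left(-120\right)\right) - 957 = \left(12479 - \frac{15}{7}\right) - 957 = \frac{87338}{7} - 957 = \frac{80639}{7}$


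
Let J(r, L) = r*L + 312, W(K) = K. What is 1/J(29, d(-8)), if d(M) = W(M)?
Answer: 1/80 ≈ 0.012500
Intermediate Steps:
d(M) = M
J(r, L) = 312 + L*r (J(r, L) = L*r + 312 = 312 + L*r)
1/J(29, d(-8)) = 1/(312 - 8*29) = 1/(312 - 232) = 1/80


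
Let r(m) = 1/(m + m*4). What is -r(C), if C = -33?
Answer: 1/165 ≈ 0.0060606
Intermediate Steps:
r(m) = 1/(5*m) (r(m) = 1/(m + 4*m) = 1/(5*m))
-r(C) = -1/(5*(-33)) = -(-1)/(5*33) = -1*(-1/165) = 1/165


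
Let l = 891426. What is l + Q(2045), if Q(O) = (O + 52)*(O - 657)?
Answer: 3802062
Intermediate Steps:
Q(O) = (-657 + O)*(52 + O) (Q(O) = (52 + O)*(-657 + O) = (-657 + O)*(52 + O))
l + Q(2045) = 891426 + (-34164 + 2045**2 - 605*2045) = 891426 + (-34164 + 4182025 - 1237225) = 891426 + 2910636 = 3802062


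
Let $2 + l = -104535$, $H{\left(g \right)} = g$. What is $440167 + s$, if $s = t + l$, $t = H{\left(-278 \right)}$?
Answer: $335352$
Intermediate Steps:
$l = -104537$ ($l = -2 - 104535 = -104537$)
$t = -278$
$s = -104815$ ($s = -278 - 104537 = -104815$)
$440167 + s = 440167 - 104815 = 335352$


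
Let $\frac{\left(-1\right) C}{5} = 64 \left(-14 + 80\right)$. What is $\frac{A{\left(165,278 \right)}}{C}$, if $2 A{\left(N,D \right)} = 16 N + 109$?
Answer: $- \frac{2749}{42240} \approx -0.065081$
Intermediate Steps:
$A{\left(N,D \right)} = \frac{109}{2} + 8 N$ ($A{\left(N,D \right)} = \frac{16 N + 109}{2} = \frac{109 + 16 N}{2} = \frac{109}{2} + 8 N$)
$C = -21120$ ($C = - 5 \cdot 64 \left(-14 + 80\right) = - 5 \cdot 64 \cdot 66 = \left(-5\right) 4224 = -21120$)
$\frac{A{\left(165,278 \right)}}{C} = \frac{\frac{109}{2} + 8 \cdot 165}{-21120} = \left(\frac{109}{2} + 1320\right) \left(- \frac{1}{21120}\right) = \frac{2749}{2} \left(- \frac{1}{21120}\right) = - \frac{2749}{42240}$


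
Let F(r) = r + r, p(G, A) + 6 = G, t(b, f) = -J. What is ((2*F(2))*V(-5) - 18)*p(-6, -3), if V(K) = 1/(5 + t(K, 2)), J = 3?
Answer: 168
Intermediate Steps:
t(b, f) = -3 (t(b, f) = -1*3 = -3)
p(G, A) = -6 + G
F(r) = 2*r
V(K) = ½ (V(K) = 1/(5 - 3) = 1/2 = ½)
((2*F(2))*V(-5) - 18)*p(-6, -3) = ((2*(2*2))*(½) - 18)*(-6 - 6) = ((2*4)*(½) - 18)*(-12) = (8*(½) - 18)*(-12) = (4 - 18)*(-12) = -14*(-12) = 168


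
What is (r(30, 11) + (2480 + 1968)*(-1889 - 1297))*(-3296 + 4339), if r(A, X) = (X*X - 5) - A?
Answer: -14780605406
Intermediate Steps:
r(A, X) = -5 + X**2 - A (r(A, X) = (X**2 - 5) - A = (-5 + X**2) - A = -5 + X**2 - A)
(r(30, 11) + (2480 + 1968)*(-1889 - 1297))*(-3296 + 4339) = ((-5 + 11**2 - 1*30) + (2480 + 1968)*(-1889 - 1297))*(-3296 + 4339) = ((-5 + 121 - 30) + 4448*(-3186))*1043 = (86 - 14171328)*1043 = -14171242*1043 = -14780605406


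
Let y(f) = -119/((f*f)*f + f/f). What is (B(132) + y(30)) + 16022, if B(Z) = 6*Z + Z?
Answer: 457558827/27001 ≈ 16946.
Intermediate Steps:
B(Z) = 7*Z
y(f) = -119/(1 + f**3) (y(f) = -119/(f**2*f + 1) = -119/(f**3 + 1) = -119/(1 + f**3))
(B(132) + y(30)) + 16022 = (7*132 - 119/(1 + 30**3)) + 16022 = (924 - 119/(1 + 27000)) + 16022 = (924 - 119/27001) + 16022 = 24948805/27001 + 16022 = 457558827/27001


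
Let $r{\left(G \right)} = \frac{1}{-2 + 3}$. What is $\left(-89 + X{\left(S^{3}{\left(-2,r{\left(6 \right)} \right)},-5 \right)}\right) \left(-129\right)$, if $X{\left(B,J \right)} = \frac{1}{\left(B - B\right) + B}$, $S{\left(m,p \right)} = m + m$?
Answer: $\frac{734913}{64} \approx 11483.0$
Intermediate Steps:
$r{\left(G \right)} = 1$ ($r{\left(G \right)} = 1^{-1} = 1$)
$S{\left(m,p \right)} = 2 m$
$X{\left(B,J \right)} = \frac{1}{B}$ ($X{\left(B,J \right)} = \frac{1}{0 + B} = \frac{1}{B}$)
$\left(-89 + X{\left(S^{3}{\left(-2,r{\left(6 \right)} \right)},-5 \right)}\right) \left(-129\right) = \left(-89 + \frac{1}{\left(2 \left(-2\right)\right)^{3}}\right) \left(-129\right) = \left(-89 + \frac{1}{\left(-4\right)^{3}}\right) \left(-129\right) = \left(-89 + \frac{1}{-64}\right) \left(-129\right) = \left(-89 - \frac{1}{64}\right) \left(-129\right) = \left(- \frac{5697}{64}\right) \left(-129\right) = \frac{734913}{64}$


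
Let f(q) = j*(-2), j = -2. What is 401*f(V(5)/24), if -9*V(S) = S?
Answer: 1604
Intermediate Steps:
V(S) = -S/9
f(q) = 4 (f(q) = -2*(-2) = 4)
401*f(V(5)/24) = 401*4 = 1604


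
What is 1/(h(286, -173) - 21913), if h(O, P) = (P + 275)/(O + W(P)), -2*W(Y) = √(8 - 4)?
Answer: -95/2081701 ≈ -4.5636e-5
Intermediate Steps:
W(Y) = -1 (W(Y) = -√(8 - 4)/2 = -√4/2 = -½*2 = -1)
h(O, P) = (275 + P)/(-1 + O) (h(O, P) = (P + 275)/(O - 1) = (275 + P)/(-1 + O))
1/(h(286, -173) - 21913) = 1/((275 - 173)/(-1 + 286) - 21913) = 1/(102/285 - 21913) = 1/((1/285)*102 - 21913) = 1/(34/95 - 21913) = 1/(-2081701/95) = -95/2081701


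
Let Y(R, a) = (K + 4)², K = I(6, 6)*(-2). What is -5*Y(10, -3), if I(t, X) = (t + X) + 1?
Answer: -2420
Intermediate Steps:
I(t, X) = 1 + X + t (I(t, X) = (X + t) + 1 = 1 + X + t)
K = -26 (K = (1 + 6 + 6)*(-2) = 13*(-2) = -26)
Y(R, a) = 484 (Y(R, a) = (-26 + 4)² = (-22)² = 484)
-5*Y(10, -3) = -5*484 = -2420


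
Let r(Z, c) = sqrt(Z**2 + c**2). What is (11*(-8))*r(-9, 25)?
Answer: -88*sqrt(706) ≈ -2338.2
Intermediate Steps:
(11*(-8))*r(-9, 25) = (11*(-8))*sqrt((-9)**2 + 25**2) = -88*sqrt(81 + 625) = -88*sqrt(706)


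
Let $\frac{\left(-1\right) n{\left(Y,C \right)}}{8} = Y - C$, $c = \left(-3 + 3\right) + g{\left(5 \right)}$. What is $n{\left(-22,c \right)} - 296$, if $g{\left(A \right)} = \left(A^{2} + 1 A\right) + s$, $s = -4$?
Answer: $88$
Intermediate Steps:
$g{\left(A \right)} = -4 + A + A^{2}$ ($g{\left(A \right)} = \left(A^{2} + 1 A\right) - 4 = \left(A^{2} + A\right) - 4 = \left(A + A^{2}\right) - 4 = -4 + A + A^{2}$)
$c = 26$ ($c = \left(-3 + 3\right) + \left(-4 + 5 + 5^{2}\right) = 0 + \left(-4 + 5 + 25\right) = 0 + 26 = 26$)
$n{\left(Y,C \right)} = - 8 Y + 8 C$ ($n{\left(Y,C \right)} = - 8 \left(Y - C\right) = - 8 Y + 8 C$)
$n{\left(-22,c \right)} - 296 = \left(\left(-8\right) \left(-22\right) + 8 \cdot 26\right) - 296 = \left(176 + 208\right) - 296 = 384 - 296 = 88$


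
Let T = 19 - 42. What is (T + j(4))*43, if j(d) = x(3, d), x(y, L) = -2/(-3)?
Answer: -2881/3 ≈ -960.33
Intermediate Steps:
x(y, L) = ⅔ (x(y, L) = -2*(-⅓) = ⅔)
j(d) = ⅔
T = -23
(T + j(4))*43 = (-23 + ⅔)*43 = -67/3*43 = -2881/3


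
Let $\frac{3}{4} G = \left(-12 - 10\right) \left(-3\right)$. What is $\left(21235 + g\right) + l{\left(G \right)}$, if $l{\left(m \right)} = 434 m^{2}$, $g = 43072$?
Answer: $3425203$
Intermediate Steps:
$G = 88$ ($G = \frac{4 \left(-12 - 10\right) \left(-3\right)}{3} = \frac{4 \left(\left(-22\right) \left(-3\right)\right)}{3} = \frac{4}{3} \cdot 66 = 88$)
$\left(21235 + g\right) + l{\left(G \right)} = \left(21235 + 43072\right) + 434 \cdot 88^{2} = 64307 + 434 \cdot 7744 = 64307 + 3360896 = 3425203$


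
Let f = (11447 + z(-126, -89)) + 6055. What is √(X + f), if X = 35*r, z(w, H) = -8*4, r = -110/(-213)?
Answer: 4*√49588530/213 ≈ 132.24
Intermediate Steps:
r = 110/213 (r = -110*(-1/213) = 110/213 ≈ 0.51643)
z(w, H) = -32
X = 3850/213 (X = 35*(110/213) = 3850/213 ≈ 18.075)
f = 17470 (f = (11447 - 32) + 6055 = 11415 + 6055 = 17470)
√(X + f) = √(3850/213 + 17470) = √(3724960/213) = 4*√49588530/213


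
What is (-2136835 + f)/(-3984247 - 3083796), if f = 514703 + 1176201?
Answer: 445931/7068043 ≈ 0.063091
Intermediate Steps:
f = 1690904
(-2136835 + f)/(-3984247 - 3083796) = (-2136835 + 1690904)/(-3984247 - 3083796) = -445931/(-7068043) = -445931*(-1/7068043) = 445931/7068043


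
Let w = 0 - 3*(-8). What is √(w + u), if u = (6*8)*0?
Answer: 2*√6 ≈ 4.8990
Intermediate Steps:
w = 24 (w = 0 + 24 = 24)
u = 0 (u = 48*0 = 0)
√(w + u) = √(24 + 0) = √24 = 2*√6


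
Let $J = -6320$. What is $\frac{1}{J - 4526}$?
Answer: $- \frac{1}{10846} \approx -9.22 \cdot 10^{-5}$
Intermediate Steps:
$\frac{1}{J - 4526} = \frac{1}{-6320 - 4526} = \frac{1}{-10846} = - \frac{1}{10846}$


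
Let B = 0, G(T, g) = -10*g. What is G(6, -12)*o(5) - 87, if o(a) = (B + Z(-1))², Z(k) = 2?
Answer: 393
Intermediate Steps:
o(a) = 4 (o(a) = (0 + 2)² = 2² = 4)
G(6, -12)*o(5) - 87 = -10*(-12)*4 - 87 = 120*4 - 87 = 480 - 87 = 393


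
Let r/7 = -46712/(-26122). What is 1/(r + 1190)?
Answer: 13061/15706082 ≈ 0.00083159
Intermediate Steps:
r = 163492/13061 (r = 7*(-46712/(-26122)) = 7*(-46712*(-1/26122)) = 7*(23356/13061) = 163492/13061 ≈ 12.518)
1/(r + 1190) = 1/(163492/13061 + 1190) = 1/(15706082/13061) = 13061/15706082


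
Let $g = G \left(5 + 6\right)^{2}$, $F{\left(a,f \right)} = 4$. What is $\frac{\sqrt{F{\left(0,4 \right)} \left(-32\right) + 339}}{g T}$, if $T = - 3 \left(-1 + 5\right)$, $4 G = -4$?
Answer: $\frac{\sqrt{211}}{1452} \approx 0.010004$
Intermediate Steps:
$G = -1$ ($G = \frac{1}{4} \left(-4\right) = -1$)
$T = -12$ ($T = \left(-3\right) 4 = -12$)
$g = -121$ ($g = - \left(5 + 6\right)^{2} = - 11^{2} = \left(-1\right) 121 = -121$)
$\frac{\sqrt{F{\left(0,4 \right)} \left(-32\right) + 339}}{g T} = \frac{\sqrt{4 \left(-32\right) + 339}}{\left(-121\right) \left(-12\right)} = \frac{\sqrt{-128 + 339}}{1452} = \sqrt{211} \cdot \frac{1}{1452} = \frac{\sqrt{211}}{1452}$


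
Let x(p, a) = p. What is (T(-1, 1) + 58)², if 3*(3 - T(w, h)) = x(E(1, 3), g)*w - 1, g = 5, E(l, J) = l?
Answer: 34225/9 ≈ 3802.8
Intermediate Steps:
T(w, h) = 10/3 - w/3 (T(w, h) = 3 - (1*w - 1)/3 = 3 - (w - 1)/3 = 3 - (-1 + w)/3 = 3 + (⅓ - w/3) = 10/3 - w/3)
(T(-1, 1) + 58)² = ((10/3 - ⅓*(-1)) + 58)² = ((10/3 + ⅓) + 58)² = (11/3 + 58)² = (185/3)² = 34225/9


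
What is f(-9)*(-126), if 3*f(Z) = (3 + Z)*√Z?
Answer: 756*I ≈ 756.0*I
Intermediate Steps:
f(Z) = √Z*(3 + Z)/3 (f(Z) = ((3 + Z)*√Z)/3 = (√Z*(3 + Z))/3 = √Z*(3 + Z)/3)
f(-9)*(-126) = (√(-9)*(3 - 9)/3)*(-126) = ((⅓)*(3*I)*(-6))*(-126) = -6*I*(-126) = 756*I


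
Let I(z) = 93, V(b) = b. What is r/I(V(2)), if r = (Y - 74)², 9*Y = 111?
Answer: 34225/837 ≈ 40.890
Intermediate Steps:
Y = 37/3 (Y = (⅑)*111 = 37/3 ≈ 12.333)
r = 34225/9 (r = (37/3 - 74)² = (-185/3)² = 34225/9 ≈ 3802.8)
r/I(V(2)) = (34225/9)/93 = (34225/9)*(1/93) = 34225/837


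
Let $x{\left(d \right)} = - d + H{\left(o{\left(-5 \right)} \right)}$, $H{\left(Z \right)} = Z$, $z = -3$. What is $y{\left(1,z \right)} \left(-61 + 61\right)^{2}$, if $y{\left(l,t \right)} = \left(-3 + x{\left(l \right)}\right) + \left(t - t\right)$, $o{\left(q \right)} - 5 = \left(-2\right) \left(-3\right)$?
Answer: $0$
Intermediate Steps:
$o{\left(q \right)} = 11$ ($o{\left(q \right)} = 5 - -6 = 5 + 6 = 11$)
$x{\left(d \right)} = 11 - d$ ($x{\left(d \right)} = - d + 11 = 11 - d$)
$y{\left(l,t \right)} = 8 - l$ ($y{\left(l,t \right)} = \left(-3 - \left(-11 + l\right)\right) + \left(t - t\right) = \left(8 - l\right) + 0 = 8 - l$)
$y{\left(1,z \right)} \left(-61 + 61\right)^{2} = \left(8 - 1\right) \left(-61 + 61\right)^{2} = \left(8 - 1\right) 0^{2} = 7 \cdot 0 = 0$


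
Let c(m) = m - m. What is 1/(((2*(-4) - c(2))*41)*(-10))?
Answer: 1/3280 ≈ 0.00030488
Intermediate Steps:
c(m) = 0
1/(((2*(-4) - c(2))*41)*(-10)) = 1/(((2*(-4) - 1*0)*41)*(-10)) = 1/(((-8 + 0)*41)*(-10)) = 1/(-8*41*(-10)) = 1/(-328*(-10)) = 1/3280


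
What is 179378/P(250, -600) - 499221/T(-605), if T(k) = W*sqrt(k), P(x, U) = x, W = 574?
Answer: 89689/125 + 499221*I*sqrt(5)/31570 ≈ 717.51 + 35.359*I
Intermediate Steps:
T(k) = 574*sqrt(k)
179378/P(250, -600) - 499221/T(-605) = 179378/250 - 499221*(-I*sqrt(5)/31570) = 179378*(1/250) - 499221*(-I*sqrt(5)/31570) = 89689/125 - 499221*(-I*sqrt(5)/31570) = 89689/125 - (-499221)*I*sqrt(5)/31570 = 89689/125 + 499221*I*sqrt(5)/31570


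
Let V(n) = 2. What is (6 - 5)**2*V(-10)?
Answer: 2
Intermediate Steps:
(6 - 5)**2*V(-10) = (6 - 5)**2*2 = 1**2*2 = 1*2 = 2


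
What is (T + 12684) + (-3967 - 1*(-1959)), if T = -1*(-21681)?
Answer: 32357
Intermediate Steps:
T = 21681
(T + 12684) + (-3967 - 1*(-1959)) = (21681 + 12684) + (-3967 - 1*(-1959)) = 34365 + (-3967 + 1959) = 34365 - 2008 = 32357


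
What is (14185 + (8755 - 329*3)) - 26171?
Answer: -4218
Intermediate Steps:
(14185 + (8755 - 329*3)) - 26171 = (14185 + (8755 - 1*987)) - 26171 = (14185 + (8755 - 987)) - 26171 = (14185 + 7768) - 26171 = 21953 - 26171 = -4218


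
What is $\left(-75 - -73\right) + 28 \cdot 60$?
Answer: $1678$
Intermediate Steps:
$\left(-75 - -73\right) + 28 \cdot 60 = \left(-75 + 73\right) + 1680 = -2 + 1680 = 1678$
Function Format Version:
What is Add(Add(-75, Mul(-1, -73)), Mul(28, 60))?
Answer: 1678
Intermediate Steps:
Add(Add(-75, Mul(-1, -73)), Mul(28, 60)) = Add(Add(-75, 73), 1680) = Add(-2, 1680) = 1678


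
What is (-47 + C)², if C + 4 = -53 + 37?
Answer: 4489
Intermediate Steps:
C = -20 (C = -4 + (-53 + 37) = -4 - 16 = -20)
(-47 + C)² = (-47 - 20)² = (-67)² = 4489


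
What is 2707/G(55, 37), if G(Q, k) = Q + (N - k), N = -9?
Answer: 2707/9 ≈ 300.78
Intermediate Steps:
G(Q, k) = -9 + Q - k (G(Q, k) = Q + (-9 - k) = -9 + Q - k)
2707/G(55, 37) = 2707/(-9 + 55 - 1*37) = 2707/(-9 + 55 - 37) = 2707/9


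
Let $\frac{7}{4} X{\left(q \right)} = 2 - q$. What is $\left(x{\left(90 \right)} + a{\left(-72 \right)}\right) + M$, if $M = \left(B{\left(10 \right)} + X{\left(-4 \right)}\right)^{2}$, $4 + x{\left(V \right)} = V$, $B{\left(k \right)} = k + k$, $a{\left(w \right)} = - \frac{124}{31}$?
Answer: $\frac{30914}{49} \approx 630.9$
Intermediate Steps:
$a{\left(w \right)} = -4$ ($a{\left(w \right)} = \left(-124\right) \frac{1}{31} = -4$)
$B{\left(k \right)} = 2 k$
$X{\left(q \right)} = \frac{8}{7} - \frac{4 q}{7}$ ($X{\left(q \right)} = \frac{4 \left(2 - q\right)}{7} = \frac{8}{7} - \frac{4 q}{7}$)
$x{\left(V \right)} = -4 + V$
$M = \frac{26896}{49}$ ($M = \left(2 \cdot 10 + \left(\frac{8}{7} - - \frac{16}{7}\right)\right)^{2} = \left(20 + \left(\frac{8}{7} + \frac{16}{7}\right)\right)^{2} = \left(20 + \frac{24}{7}\right)^{2} = \left(\frac{164}{7}\right)^{2} = \frac{26896}{49} \approx 548.9$)
$\left(x{\left(90 \right)} + a{\left(-72 \right)}\right) + M = \left(\left(-4 + 90\right) - 4\right) + \frac{26896}{49} = \left(86 - 4\right) + \frac{26896}{49} = 82 + \frac{26896}{49} = \frac{30914}{49}$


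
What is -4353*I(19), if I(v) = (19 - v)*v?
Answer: 0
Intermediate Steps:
I(v) = v*(19 - v)
-4353*I(19) = -82707*(19 - 1*19) = -82707*(19 - 19) = -82707*0 = -4353*0 = 0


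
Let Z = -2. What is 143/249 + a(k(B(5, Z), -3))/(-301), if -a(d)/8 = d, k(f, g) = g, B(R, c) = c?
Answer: 37067/74949 ≈ 0.49456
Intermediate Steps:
a(d) = -8*d
143/249 + a(k(B(5, Z), -3))/(-301) = 143/249 - 8*(-3)/(-301) = 143*(1/249) + 24*(-1/301) = 143/249 - 24/301 = 37067/74949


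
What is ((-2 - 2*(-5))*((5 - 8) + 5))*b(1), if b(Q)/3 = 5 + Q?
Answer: 288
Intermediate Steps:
b(Q) = 15 + 3*Q (b(Q) = 3*(5 + Q) = 15 + 3*Q)
((-2 - 2*(-5))*((5 - 8) + 5))*b(1) = ((-2 - 2*(-5))*((5 - 8) + 5))*(15 + 3*1) = ((-2 + 10)*(-3 + 5))*(15 + 3) = (8*2)*18 = 16*18 = 288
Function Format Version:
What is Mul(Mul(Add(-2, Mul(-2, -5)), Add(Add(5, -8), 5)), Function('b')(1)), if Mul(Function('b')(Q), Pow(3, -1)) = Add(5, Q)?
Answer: 288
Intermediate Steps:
Function('b')(Q) = Add(15, Mul(3, Q)) (Function('b')(Q) = Mul(3, Add(5, Q)) = Add(15, Mul(3, Q)))
Mul(Mul(Add(-2, Mul(-2, -5)), Add(Add(5, -8), 5)), Function('b')(1)) = Mul(Mul(Add(-2, Mul(-2, -5)), Add(Add(5, -8), 5)), Add(15, Mul(3, 1))) = Mul(Mul(Add(-2, 10), Add(-3, 5)), Add(15, 3)) = Mul(Mul(8, 2), 18) = Mul(16, 18) = 288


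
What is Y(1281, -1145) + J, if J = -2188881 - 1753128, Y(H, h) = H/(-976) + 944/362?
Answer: -11416054313/2896 ≈ -3.9420e+6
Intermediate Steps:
Y(H, h) = 472/181 - H/976 (Y(H, h) = H*(-1/976) + 944*(1/362) = -H/976 + 472/181 = 472/181 - H/976)
J = -3942009
Y(1281, -1145) + J = (472/181 - 1/976*1281) - 3942009 = (472/181 - 21/16) - 3942009 = 3751/2896 - 3942009 = -11416054313/2896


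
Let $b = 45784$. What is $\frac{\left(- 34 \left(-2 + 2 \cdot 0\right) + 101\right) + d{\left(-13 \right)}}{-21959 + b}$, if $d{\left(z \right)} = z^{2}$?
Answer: $\frac{338}{23825} \approx 0.014187$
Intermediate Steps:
$\frac{\left(- 34 \left(-2 + 2 \cdot 0\right) + 101\right) + d{\left(-13 \right)}}{-21959 + b} = \frac{\left(- 34 \left(-2 + 2 \cdot 0\right) + 101\right) + \left(-13\right)^{2}}{-21959 + 45784} = \frac{\left(- 34 \left(-2 + 0\right) + 101\right) + 169}{23825} = \left(\left(\left(-34\right) \left(-2\right) + 101\right) + 169\right) \frac{1}{23825} = \left(\left(68 + 101\right) + 169\right) \frac{1}{23825} = \left(169 + 169\right) \frac{1}{23825} = 338 \cdot \frac{1}{23825} = \frac{338}{23825}$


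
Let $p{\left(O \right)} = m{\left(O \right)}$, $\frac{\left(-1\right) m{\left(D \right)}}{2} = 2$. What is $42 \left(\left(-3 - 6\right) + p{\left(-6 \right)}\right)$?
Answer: $-546$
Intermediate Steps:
$m{\left(D \right)} = -4$ ($m{\left(D \right)} = \left(-2\right) 2 = -4$)
$p{\left(O \right)} = -4$
$42 \left(\left(-3 - 6\right) + p{\left(-6 \right)}\right) = 42 \left(\left(-3 - 6\right) - 4\right) = 42 \left(-9 - 4\right) = 42 \left(-13\right) = -546$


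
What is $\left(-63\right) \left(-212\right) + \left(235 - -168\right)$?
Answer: $13759$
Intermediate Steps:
$\left(-63\right) \left(-212\right) + \left(235 - -168\right) = 13356 + \left(235 + 168\right) = 13356 + 403 = 13759$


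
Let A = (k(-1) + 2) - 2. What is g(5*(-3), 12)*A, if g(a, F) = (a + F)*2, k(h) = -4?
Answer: 24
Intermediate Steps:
g(a, F) = 2*F + 2*a (g(a, F) = (F + a)*2 = 2*F + 2*a)
A = -4 (A = (-4 + 2) - 2 = -2 - 2 = -4)
g(5*(-3), 12)*A = (2*12 + 2*(5*(-3)))*(-4) = (24 + 2*(-15))*(-4) = (24 - 30)*(-4) = -6*(-4) = 24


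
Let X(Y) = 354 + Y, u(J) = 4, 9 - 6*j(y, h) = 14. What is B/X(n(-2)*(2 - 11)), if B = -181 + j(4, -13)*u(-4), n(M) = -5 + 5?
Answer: -553/1062 ≈ -0.52072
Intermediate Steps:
j(y, h) = -5/6 (j(y, h) = 3/2 - 1/6*14 = 3/2 - 7/3 = -5/6)
n(M) = 0
B = -553/3 (B = -181 - 5/6*4 = -181 - 10/3 = -553/3 ≈ -184.33)
B/X(n(-2)*(2 - 11)) = -553/(3*(354 + 0*(2 - 11))) = -553/(3*(354 + 0*(-9))) = -553/(3*(354 + 0)) = -553/3/354 = -553/3*1/354 = -553/1062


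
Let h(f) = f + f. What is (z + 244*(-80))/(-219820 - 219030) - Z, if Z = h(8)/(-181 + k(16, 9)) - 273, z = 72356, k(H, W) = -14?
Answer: 2335889833/8557575 ≈ 272.96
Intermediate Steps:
h(f) = 2*f
Z = -53251/195 (Z = (2*8)/(-181 - 14) - 273 = 16/(-195) - 273 = -1/195*16 - 273 = -16/195 - 273 = -53251/195 ≈ -273.08)
(z + 244*(-80))/(-219820 - 219030) - Z = (72356 + 244*(-80))/(-219820 - 219030) - 1*(-53251/195) = (72356 - 19520)/(-438850) + 53251/195 = 52836*(-1/438850) + 53251/195 = -26418/219425 + 53251/195 = 2335889833/8557575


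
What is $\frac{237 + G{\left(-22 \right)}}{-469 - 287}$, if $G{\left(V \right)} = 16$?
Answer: $- \frac{253}{756} \approx -0.33466$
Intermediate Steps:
$\frac{237 + G{\left(-22 \right)}}{-469 - 287} = \frac{237 + 16}{-469 - 287} = \frac{253}{-756} = 253 \left(- \frac{1}{756}\right) = - \frac{253}{756}$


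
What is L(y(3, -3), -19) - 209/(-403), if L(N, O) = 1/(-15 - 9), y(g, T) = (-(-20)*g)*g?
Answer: 4613/9672 ≈ 0.47694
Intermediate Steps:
y(g, T) = 20*g**2 (y(g, T) = (20*g)*g = 20*g**2)
L(N, O) = -1/24 (L(N, O) = 1/(-24) = -1/24)
L(y(3, -3), -19) - 209/(-403) = -1/24 - 209/(-403) = -1/24 - 1/403*(-209) = -1/24 + 209/403 = 4613/9672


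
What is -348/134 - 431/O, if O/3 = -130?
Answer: -38983/26130 ≈ -1.4919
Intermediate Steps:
O = -390 (O = 3*(-130) = -390)
-348/134 - 431/O = -348/134 - 431/(-390) = -348*1/134 - 431*(-1/390) = -174/67 + 431/390 = -38983/26130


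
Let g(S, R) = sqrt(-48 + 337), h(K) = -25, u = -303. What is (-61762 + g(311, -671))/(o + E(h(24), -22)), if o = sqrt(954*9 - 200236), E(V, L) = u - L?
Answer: 17350345/270611 + 308725*I*sqrt(7666)/270611 ≈ 64.115 + 99.887*I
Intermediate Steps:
E(V, L) = -303 - L
g(S, R) = 17 (g(S, R) = sqrt(289) = 17)
o = 5*I*sqrt(7666) (o = sqrt(8586 - 200236) = sqrt(-191650) = 5*I*sqrt(7666) ≈ 437.78*I)
(-61762 + g(311, -671))/(o + E(h(24), -22)) = (-61762 + 17)/(5*I*sqrt(7666) + (-303 - 1*(-22))) = -61745/(5*I*sqrt(7666) + (-303 + 22)) = -61745/(5*I*sqrt(7666) - 281) = -61745/(-281 + 5*I*sqrt(7666))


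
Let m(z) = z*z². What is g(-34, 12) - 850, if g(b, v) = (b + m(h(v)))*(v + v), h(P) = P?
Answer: 39806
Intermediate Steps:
m(z) = z³
g(b, v) = 2*v*(b + v³) (g(b, v) = (b + v³)*(v + v) = (b + v³)*(2*v) = 2*v*(b + v³))
g(-34, 12) - 850 = 2*12*(-34 + 12³) - 850 = 2*12*(-34 + 1728) - 850 = 2*12*1694 - 850 = 40656 - 850 = 39806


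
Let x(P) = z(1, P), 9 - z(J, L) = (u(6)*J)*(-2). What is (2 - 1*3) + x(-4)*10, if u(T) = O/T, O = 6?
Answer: 109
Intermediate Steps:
u(T) = 6/T
z(J, L) = 9 + 2*J (z(J, L) = 9 - (6/6)*J*(-2) = 9 - (6*(⅙))*J*(-2) = 9 - 1*J*(-2) = 9 - J*(-2) = 9 - (-2)*J = 9 + 2*J)
x(P) = 11 (x(P) = 9 + 2*1 = 9 + 2 = 11)
(2 - 1*3) + x(-4)*10 = (2 - 1*3) + 11*10 = (2 - 3) + 110 = -1 + 110 = 109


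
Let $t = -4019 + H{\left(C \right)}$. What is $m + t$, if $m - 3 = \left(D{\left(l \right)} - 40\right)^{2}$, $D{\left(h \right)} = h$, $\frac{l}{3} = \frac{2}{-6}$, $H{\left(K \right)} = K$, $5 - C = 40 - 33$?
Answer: $-2337$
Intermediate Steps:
$C = -2$ ($C = 5 - \left(40 - 33\right) = 5 - 7 = -2$)
$l = -1$ ($l = 3 \frac{2}{-6} = 3 \cdot 2 \left(- \frac{1}{6}\right) = 3 \left(- \frac{1}{3}\right) = -1$)
$t = -4021$ ($t = -4019 - 2 = -4021$)
$m = 1684$ ($m = 3 + \left(-1 - 40\right)^{2} = 3 + \left(-41\right)^{2} = 3 + 1681 = 1684$)
$m + t = 1684 - 4021 = -2337$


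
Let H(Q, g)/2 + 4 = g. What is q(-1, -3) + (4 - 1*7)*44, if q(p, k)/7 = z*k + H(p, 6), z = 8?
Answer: -272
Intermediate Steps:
H(Q, g) = -8 + 2*g
q(p, k) = 28 + 56*k (q(p, k) = 7*(8*k + (-8 + 2*6)) = 7*(8*k + (-8 + 12)) = 7*(8*k + 4) = 7*(4 + 8*k) = 28 + 56*k)
q(-1, -3) + (4 - 1*7)*44 = (28 + 56*(-3)) + (4 - 1*7)*44 = (28 - 168) + (4 - 7)*44 = -140 - 3*44 = -140 - 132 = -272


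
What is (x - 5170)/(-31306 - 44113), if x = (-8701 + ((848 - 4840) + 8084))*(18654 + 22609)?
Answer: 190186337/75419 ≈ 2521.7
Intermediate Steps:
x = -190181167 (x = (-8701 + (-3992 + 8084))*41263 = (-8701 + 4092)*41263 = -4609*41263 = -190181167)
(x - 5170)/(-31306 - 44113) = (-190181167 - 5170)/(-31306 - 44113) = -190186337/(-75419) = -190186337*(-1/75419) = 190186337/75419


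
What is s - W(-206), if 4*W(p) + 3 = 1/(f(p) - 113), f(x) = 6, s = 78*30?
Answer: 500921/214 ≈ 2340.8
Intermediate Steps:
s = 2340
W(p) = -161/214 (W(p) = -¾ + 1/(4*(6 - 113)) = -¾ + (¼)/(-107) = -¾ + (¼)*(-1/107) = -¾ - 1/428 = -161/214)
s - W(-206) = 2340 - 1*(-161/214) = 2340 + 161/214 = 500921/214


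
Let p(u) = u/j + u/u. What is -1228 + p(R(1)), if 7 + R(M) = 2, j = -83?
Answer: -101836/83 ≈ -1226.9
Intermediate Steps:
R(M) = -5 (R(M) = -7 + 2 = -5)
p(u) = 1 - u/83 (p(u) = u/(-83) + u/u = u*(-1/83) + 1 = -u/83 + 1 = 1 - u/83)
-1228 + p(R(1)) = -1228 + (1 - 1/83*(-5)) = -1228 + (1 + 5/83) = -1228 + 88/83 = -101836/83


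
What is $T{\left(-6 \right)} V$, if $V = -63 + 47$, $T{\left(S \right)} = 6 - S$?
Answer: $-192$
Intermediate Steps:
$V = -16$
$T{\left(-6 \right)} V = \left(6 - -6\right) \left(-16\right) = \left(6 + 6\right) \left(-16\right) = 12 \left(-16\right) = -192$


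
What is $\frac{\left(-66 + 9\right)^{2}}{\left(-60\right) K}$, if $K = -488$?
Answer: $\frac{1083}{9760} \approx 0.11096$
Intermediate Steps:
$\frac{\left(-66 + 9\right)^{2}}{\left(-60\right) K} = \frac{\left(-66 + 9\right)^{2}}{\left(-60\right) \left(-488\right)} = \frac{\left(-57\right)^{2}}{29280} = 3249 \cdot \frac{1}{29280} = \frac{1083}{9760}$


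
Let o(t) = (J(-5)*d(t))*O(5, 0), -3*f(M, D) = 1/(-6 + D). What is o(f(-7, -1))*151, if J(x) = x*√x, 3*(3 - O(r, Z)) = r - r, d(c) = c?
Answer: -755*I*√5/7 ≈ -241.18*I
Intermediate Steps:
O(r, Z) = 3 (O(r, Z) = 3 - (r - r)/3 = 3 - ⅓*0 = 3 + 0 = 3)
f(M, D) = -1/(3*(-6 + D))
J(x) = x^(3/2)
o(t) = -15*I*t*√5 (o(t) = ((-5)^(3/2)*t)*3 = ((-5*I*√5)*t)*3 = -5*I*t*√5*3 = -15*I*t*√5)
o(f(-7, -1))*151 = -15*I*(-1/(-18 + 3*(-1)))*√5*151 = -15*I*(-1/(-18 - 3))*√5*151 = -15*I*(-1/(-21))*√5*151 = -15*I*(-1*(-1/21))*√5*151 = -15*I*1/21*√5*151 = -5*I*√5/7*151 = -755*I*√5/7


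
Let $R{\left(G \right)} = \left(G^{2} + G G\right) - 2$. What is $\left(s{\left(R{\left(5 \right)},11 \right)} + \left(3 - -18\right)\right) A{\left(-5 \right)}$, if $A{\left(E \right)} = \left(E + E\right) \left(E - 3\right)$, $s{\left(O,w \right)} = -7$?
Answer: $1120$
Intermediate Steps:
$R{\left(G \right)} = -2 + 2 G^{2}$ ($R{\left(G \right)} = \left(G^{2} + G^{2}\right) - 2 = 2 G^{2} - 2 = -2 + 2 G^{2}$)
$A{\left(E \right)} = 2 E \left(-3 + E\right)$
$\left(s{\left(R{\left(5 \right)},11 \right)} + \left(3 - -18\right)\right) A{\left(-5 \right)} = \left(-7 + \left(3 - -18\right)\right) 2 \left(-5\right) \left(-3 - 5\right) = \left(-7 + \left(3 + 18\right)\right) 2 \left(-5\right) \left(-8\right) = \left(-7 + 21\right) 80 = 14 \cdot 80 = 1120$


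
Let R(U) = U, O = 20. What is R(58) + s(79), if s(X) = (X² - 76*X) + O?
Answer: 315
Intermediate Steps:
s(X) = 20 + X² - 76*X (s(X) = (X² - 76*X) + 20 = 20 + X² - 76*X)
R(58) + s(79) = 58 + (20 + 79² - 76*79) = 58 + (20 + 6241 - 6004) = 58 + 257 = 315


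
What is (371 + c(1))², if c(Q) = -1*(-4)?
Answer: 140625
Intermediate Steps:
c(Q) = 4
(371 + c(1))² = (371 + 4)² = 375² = 140625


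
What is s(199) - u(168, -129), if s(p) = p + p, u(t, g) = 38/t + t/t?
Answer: 33329/84 ≈ 396.77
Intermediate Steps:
u(t, g) = 1 + 38/t (u(t, g) = 38/t + 1 = 1 + 38/t)
s(p) = 2*p
s(199) - u(168, -129) = 2*199 - (38 + 168)/168 = 398 - 206/168 = 398 - 1*103/84 = 398 - 103/84 = 33329/84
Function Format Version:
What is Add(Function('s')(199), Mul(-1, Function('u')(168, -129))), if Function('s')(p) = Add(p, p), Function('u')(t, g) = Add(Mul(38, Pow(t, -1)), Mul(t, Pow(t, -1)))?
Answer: Rational(33329, 84) ≈ 396.77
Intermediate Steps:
Function('u')(t, g) = Add(1, Mul(38, Pow(t, -1))) (Function('u')(t, g) = Add(Mul(38, Pow(t, -1)), 1) = Add(1, Mul(38, Pow(t, -1))))
Function('s')(p) = Mul(2, p)
Add(Function('s')(199), Mul(-1, Function('u')(168, -129))) = Add(Mul(2, 199), Mul(-1, Mul(Pow(168, -1), Add(38, 168)))) = Add(398, Mul(-1, Mul(Rational(1, 168), 206))) = Add(398, Mul(-1, Rational(103, 84))) = Add(398, Rational(-103, 84)) = Rational(33329, 84)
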